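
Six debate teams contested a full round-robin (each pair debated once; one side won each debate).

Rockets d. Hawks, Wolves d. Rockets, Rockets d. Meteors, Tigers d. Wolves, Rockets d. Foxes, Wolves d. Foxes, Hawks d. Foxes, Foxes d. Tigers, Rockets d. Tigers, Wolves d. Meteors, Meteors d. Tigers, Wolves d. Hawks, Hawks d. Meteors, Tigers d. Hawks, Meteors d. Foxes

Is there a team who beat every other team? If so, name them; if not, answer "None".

None

Highest win total is Wolves with 4 (out of 5 possible).
Wolves lost to Tigers, so no team went undefeated.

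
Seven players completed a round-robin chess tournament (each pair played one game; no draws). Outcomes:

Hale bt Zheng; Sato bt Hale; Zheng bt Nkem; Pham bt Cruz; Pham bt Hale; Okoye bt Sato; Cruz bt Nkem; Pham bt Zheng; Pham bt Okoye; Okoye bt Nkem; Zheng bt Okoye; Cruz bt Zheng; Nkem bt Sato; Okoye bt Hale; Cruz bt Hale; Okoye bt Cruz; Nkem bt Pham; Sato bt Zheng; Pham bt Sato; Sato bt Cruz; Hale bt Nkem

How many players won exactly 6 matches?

Win totals: Okoye 4, Hale 2, Zheng 2, Nkem 2, Sato 3, Cruz 3, Pham 5.
No player has exactly 6 wins.

0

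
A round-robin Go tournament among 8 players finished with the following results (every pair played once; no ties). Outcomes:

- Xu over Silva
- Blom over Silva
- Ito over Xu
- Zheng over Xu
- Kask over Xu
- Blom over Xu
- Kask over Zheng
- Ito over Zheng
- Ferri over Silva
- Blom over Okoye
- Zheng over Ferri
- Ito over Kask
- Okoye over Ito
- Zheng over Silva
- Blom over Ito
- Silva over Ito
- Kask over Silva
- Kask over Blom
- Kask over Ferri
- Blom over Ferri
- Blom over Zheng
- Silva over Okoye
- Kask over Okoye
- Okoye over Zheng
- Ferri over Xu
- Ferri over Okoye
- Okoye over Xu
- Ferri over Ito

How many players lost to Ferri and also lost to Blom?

4

Ferri beat: Okoye, Ito, Silva, Xu.
Blom beat: Okoye, Ferri, Ito, Silva, Xu, Zheng.
Both beat: Okoye, Ito, Silva, Xu — 4.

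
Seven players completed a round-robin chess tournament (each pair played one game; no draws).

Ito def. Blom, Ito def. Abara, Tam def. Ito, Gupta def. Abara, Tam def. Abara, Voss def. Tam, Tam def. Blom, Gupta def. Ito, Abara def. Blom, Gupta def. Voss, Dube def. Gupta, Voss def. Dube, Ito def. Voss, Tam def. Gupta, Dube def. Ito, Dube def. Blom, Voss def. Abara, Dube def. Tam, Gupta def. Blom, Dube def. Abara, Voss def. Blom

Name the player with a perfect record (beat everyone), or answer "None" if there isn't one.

Highest win total is Dube with 5 (out of 6 possible).
Dube lost to Voss, so no player went undefeated.

None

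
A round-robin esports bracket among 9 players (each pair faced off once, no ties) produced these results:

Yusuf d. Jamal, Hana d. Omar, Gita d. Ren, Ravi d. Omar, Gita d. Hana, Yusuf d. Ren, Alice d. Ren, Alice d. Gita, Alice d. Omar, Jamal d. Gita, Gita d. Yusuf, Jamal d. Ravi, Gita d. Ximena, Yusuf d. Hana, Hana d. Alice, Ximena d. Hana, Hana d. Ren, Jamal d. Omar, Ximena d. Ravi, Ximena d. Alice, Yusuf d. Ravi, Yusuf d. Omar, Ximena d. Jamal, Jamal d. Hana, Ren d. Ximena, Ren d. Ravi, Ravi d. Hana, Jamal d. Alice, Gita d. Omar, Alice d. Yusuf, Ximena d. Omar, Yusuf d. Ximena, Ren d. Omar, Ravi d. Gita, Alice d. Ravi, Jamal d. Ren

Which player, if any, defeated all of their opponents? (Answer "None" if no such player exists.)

None

Highest win total is Yusuf with 6 (out of 8 possible).
Yusuf lost to Gita, Alice, so no player went undefeated.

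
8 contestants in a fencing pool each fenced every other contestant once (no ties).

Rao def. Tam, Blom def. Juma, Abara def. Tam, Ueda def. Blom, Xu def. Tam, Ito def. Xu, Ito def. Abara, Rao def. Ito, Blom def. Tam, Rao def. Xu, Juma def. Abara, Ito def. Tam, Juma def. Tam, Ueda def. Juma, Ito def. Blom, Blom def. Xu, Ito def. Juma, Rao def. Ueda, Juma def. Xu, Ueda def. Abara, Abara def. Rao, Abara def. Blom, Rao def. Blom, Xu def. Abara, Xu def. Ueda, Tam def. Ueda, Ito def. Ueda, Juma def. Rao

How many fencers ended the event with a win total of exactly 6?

Win totals: Rao 5, Abara 3, Tam 1, Ueda 3, Juma 4, Ito 6, Xu 3, Blom 3.
Exactly 6: Ito — 1 fencer.

1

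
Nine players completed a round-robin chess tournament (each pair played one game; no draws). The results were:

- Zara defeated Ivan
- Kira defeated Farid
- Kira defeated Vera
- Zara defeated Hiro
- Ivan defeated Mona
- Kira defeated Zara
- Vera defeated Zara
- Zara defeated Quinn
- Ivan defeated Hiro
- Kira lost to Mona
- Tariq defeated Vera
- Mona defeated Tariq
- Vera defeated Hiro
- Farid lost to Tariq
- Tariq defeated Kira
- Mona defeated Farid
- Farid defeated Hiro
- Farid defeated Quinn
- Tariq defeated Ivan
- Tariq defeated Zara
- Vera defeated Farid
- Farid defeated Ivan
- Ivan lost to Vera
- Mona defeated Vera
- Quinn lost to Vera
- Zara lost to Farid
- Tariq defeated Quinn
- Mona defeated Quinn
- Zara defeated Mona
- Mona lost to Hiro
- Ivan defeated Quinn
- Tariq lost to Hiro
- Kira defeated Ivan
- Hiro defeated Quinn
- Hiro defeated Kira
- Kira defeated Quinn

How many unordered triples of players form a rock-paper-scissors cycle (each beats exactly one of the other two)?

18

Win totals: Kira 5, Hiro 4, Tariq 6, Vera 5, Quinn 0, Mona 5, Ivan 3, Zara 4, Farid 4.
A player with w wins dominates both others in C(w,2) triples; summing gives 10 + 6 + 15 + 10 + 0 + 10 + 3 + 6 + 6 = 66 transitive triples.
Total triples C(9,3) = 84, so cyclic triples = 84 − 66 = 18.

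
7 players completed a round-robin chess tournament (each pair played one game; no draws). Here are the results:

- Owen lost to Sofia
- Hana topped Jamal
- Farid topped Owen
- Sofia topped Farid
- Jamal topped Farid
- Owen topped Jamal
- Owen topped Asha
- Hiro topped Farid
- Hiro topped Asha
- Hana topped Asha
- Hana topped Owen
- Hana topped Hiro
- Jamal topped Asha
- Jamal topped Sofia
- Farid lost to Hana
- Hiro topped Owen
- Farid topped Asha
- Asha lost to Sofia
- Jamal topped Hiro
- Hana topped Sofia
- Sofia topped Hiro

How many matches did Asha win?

Asha's results: beat no one; lost to Jamal, Owen, Hiro, Farid, Sofia, Hana.
That is 0 wins.

0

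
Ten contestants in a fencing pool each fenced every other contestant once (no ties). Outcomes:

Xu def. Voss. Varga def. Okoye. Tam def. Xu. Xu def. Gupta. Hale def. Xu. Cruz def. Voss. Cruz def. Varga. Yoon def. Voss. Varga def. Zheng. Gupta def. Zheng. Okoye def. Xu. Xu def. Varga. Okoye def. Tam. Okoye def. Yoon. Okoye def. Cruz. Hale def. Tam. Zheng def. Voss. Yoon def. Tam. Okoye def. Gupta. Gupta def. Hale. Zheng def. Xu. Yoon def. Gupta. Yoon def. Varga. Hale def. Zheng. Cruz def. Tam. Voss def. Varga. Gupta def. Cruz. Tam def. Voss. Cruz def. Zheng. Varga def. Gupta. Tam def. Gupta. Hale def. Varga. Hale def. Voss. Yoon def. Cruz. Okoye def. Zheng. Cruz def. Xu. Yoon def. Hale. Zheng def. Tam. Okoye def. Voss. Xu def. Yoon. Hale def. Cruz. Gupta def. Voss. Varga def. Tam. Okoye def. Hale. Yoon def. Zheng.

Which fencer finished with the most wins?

Win totals: Zheng 3, Varga 4, Tam 3, Voss 1, Cruz 5, Hale 6, Yoon 7, Okoye 8, Xu 4, Gupta 4.
Okoye leads with 8 wins (next highest: 7).

Okoye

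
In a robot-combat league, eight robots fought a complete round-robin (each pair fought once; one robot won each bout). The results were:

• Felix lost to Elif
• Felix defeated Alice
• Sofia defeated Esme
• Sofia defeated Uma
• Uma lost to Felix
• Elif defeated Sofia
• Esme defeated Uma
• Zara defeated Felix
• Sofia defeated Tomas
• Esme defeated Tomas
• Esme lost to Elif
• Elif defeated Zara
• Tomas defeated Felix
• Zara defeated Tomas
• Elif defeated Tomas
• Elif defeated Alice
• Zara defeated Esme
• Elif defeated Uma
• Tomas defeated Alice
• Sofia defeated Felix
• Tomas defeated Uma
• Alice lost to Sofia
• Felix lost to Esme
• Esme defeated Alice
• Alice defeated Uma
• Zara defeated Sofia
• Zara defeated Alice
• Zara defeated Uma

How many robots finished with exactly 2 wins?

1

Win totals: Zara 6, Sofia 5, Elif 7, Uma 0, Tomas 3, Esme 4, Alice 1, Felix 2.
Exactly 2: Felix — 1 robot.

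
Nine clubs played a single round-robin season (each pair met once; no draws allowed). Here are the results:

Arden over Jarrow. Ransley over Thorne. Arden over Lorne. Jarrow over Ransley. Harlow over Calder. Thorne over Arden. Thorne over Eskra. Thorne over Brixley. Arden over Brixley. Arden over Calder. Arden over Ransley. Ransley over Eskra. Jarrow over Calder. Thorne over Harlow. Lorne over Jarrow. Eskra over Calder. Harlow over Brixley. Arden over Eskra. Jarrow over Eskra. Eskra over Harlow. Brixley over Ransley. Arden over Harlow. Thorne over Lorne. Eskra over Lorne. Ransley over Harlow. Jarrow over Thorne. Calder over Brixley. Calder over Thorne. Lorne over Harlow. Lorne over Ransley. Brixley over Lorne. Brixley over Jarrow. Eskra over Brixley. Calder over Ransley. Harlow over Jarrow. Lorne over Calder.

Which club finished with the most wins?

Win totals: Eskra 4, Jarrow 4, Calder 3, Brixley 3, Arden 7, Lorne 4, Thorne 5, Harlow 3, Ransley 3.
Arden leads with 7 wins (next highest: 5).

Arden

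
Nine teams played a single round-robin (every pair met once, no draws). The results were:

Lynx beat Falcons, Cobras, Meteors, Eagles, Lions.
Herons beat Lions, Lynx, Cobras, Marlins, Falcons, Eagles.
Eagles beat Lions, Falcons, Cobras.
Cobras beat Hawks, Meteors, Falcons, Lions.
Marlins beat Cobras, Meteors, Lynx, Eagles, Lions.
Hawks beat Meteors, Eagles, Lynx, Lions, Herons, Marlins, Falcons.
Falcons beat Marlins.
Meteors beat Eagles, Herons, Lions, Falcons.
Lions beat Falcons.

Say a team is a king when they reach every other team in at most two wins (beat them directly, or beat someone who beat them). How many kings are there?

Meteors cannot reach Hawks in two steps.
Hawks reaches everyone (king).
Falcons cannot reach Hawks, Herons in two steps.
Marlins reaches everyone (king).
Cobras reaches everyone (king).
Herons reaches everyone (king).
Lions cannot reach Meteors, Hawks, Cobras, Herons, Lynx, Eagles in two steps.
Lynx reaches everyone (king).
Eagles cannot reach Herons, Lynx in two steps.
Kings: Hawks, Marlins, Cobras, Herons, Lynx — 5.

5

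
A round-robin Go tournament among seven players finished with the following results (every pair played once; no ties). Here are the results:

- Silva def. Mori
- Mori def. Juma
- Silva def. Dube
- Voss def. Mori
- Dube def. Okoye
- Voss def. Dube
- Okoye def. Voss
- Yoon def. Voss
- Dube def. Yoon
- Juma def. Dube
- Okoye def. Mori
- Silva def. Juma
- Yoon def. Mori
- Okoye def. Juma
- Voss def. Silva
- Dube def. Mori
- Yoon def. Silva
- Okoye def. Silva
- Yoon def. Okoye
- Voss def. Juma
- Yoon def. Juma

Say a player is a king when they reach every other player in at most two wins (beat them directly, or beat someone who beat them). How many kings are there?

3

Silva cannot reach Voss in two steps.
Yoon reaches everyone (king).
Mori cannot reach Silva, Yoon, Voss, Okoye in two steps.
Dube reaches everyone (king).
Voss reaches everyone (king).
Juma cannot reach Silva, Voss in two steps.
Okoye cannot reach Yoon in two steps.
Kings: Yoon, Dube, Voss — 3.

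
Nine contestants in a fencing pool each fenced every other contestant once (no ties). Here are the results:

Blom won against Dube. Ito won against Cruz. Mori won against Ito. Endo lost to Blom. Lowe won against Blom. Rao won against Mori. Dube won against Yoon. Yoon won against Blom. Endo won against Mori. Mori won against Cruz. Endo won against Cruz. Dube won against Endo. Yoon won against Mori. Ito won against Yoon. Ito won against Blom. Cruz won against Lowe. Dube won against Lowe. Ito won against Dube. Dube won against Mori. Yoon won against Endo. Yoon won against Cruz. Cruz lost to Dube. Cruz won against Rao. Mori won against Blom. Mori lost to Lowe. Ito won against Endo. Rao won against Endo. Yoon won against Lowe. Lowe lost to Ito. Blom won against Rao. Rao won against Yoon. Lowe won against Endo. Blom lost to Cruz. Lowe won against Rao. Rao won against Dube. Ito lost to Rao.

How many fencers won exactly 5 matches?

Win totals: Mori 3, Lowe 4, Cruz 3, Endo 2, Rao 5, Ito 6, Dube 5, Yoon 5, Blom 3.
Exactly 5: Rao, Dube, Yoon — 3 fencers.

3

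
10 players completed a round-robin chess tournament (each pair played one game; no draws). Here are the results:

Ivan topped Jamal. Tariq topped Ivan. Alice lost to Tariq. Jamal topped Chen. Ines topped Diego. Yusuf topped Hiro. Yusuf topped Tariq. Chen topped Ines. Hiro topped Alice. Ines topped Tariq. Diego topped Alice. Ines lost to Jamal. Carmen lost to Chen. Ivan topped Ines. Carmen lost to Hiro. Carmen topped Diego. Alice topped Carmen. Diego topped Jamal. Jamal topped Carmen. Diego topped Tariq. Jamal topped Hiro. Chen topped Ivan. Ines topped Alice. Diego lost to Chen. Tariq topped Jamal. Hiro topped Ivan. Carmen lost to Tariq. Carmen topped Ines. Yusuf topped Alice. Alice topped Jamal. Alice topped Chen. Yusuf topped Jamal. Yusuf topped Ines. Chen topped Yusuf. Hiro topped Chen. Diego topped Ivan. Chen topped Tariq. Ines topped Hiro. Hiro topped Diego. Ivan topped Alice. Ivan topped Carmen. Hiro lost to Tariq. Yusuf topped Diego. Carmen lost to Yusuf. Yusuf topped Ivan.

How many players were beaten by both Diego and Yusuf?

4

Diego beat: Alice, Ivan, Jamal, Tariq.
Yusuf beat: Alice, Ivan, Carmen, Ines, Jamal, Hiro, Diego, Tariq.
Both beat: Alice, Ivan, Jamal, Tariq — 4.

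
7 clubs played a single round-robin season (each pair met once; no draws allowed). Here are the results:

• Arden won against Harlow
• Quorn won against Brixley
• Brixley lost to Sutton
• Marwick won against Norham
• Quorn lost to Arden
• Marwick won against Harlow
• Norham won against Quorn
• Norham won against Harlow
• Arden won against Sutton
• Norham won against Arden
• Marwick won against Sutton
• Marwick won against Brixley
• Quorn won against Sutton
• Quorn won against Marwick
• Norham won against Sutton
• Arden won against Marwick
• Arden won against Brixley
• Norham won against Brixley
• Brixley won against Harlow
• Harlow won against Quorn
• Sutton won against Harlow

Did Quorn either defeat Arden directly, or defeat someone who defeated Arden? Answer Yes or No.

No

Quorn did not beat Arden directly.
Quorn beat Brixley, Marwick, Sutton, but each of them lost to Arden. No two-step path.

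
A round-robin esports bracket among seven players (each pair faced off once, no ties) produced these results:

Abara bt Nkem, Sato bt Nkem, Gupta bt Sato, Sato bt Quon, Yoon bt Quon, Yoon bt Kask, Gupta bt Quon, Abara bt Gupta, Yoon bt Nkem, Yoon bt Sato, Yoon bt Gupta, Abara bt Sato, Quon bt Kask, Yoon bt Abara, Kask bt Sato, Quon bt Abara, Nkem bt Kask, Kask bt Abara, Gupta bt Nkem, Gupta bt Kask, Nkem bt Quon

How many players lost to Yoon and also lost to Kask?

2

Yoon beat: Nkem, Kask, Sato, Gupta, Abara, Quon.
Kask beat: Sato, Abara.
Both beat: Sato, Abara — 2.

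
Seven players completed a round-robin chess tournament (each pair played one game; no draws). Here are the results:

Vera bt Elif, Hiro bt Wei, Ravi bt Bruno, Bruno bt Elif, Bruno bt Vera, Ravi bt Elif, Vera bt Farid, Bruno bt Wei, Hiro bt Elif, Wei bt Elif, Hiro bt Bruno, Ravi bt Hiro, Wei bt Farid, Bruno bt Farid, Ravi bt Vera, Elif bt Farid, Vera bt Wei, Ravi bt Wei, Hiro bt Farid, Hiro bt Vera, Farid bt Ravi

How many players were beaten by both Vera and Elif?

Vera beat: Farid, Wei, Elif.
Elif beat: Farid.
Both beat: Farid — 1.

1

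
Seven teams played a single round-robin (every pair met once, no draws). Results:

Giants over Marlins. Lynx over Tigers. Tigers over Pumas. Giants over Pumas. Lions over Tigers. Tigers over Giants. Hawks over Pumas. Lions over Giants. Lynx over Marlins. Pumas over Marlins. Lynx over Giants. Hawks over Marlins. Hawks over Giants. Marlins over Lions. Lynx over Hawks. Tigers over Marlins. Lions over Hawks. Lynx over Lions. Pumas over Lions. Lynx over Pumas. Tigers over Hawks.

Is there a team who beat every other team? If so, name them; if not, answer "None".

Lynx has 6 wins out of 6 opponents — a perfect record.

Lynx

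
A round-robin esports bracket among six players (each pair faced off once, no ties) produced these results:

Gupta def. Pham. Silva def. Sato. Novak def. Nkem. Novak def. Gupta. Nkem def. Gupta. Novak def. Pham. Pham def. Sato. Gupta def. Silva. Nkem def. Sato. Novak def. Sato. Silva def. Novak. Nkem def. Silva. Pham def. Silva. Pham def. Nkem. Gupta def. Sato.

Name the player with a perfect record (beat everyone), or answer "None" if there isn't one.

None

Highest win total is Novak with 4 (out of 5 possible).
Novak lost to Silva, so no player went undefeated.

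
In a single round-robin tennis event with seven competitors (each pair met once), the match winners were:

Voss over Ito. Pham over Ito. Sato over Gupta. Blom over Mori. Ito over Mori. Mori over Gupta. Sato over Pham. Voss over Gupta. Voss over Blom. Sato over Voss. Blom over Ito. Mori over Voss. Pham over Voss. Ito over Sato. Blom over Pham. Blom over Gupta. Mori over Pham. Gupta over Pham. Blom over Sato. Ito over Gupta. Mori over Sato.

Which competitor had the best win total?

Blom

Win totals: Sato 3, Blom 5, Mori 4, Ito 3, Voss 3, Pham 2, Gupta 1.
Blom leads with 5 wins (next highest: 4).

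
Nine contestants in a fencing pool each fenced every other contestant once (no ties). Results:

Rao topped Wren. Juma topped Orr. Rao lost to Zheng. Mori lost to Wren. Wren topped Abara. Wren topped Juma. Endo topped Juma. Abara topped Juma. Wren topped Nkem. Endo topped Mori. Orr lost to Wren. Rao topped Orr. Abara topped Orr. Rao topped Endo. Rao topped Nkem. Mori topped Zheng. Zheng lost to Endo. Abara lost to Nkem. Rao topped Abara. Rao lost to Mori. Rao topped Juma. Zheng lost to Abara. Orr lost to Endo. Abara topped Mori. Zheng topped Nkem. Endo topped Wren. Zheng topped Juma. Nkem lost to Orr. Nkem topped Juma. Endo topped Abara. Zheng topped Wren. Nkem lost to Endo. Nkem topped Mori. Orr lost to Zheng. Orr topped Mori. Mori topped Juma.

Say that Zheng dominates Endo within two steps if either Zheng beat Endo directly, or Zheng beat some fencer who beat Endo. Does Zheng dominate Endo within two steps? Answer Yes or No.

Yes

Zheng did not beat Endo directly.
Zheng beat Nkem, Juma, Orr, Wren, Rao. Of those, Rao beat Endo.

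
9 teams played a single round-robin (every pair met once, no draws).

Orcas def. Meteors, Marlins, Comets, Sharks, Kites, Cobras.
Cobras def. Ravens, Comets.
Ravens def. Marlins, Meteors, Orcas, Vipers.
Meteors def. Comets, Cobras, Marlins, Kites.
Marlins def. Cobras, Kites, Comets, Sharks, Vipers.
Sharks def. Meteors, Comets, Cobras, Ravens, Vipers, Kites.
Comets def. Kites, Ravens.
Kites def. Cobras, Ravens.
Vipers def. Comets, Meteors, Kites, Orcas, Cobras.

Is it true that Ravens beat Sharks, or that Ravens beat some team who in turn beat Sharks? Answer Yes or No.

Ravens did not beat Sharks directly.
Ravens beat Meteors, Vipers, Marlins, Orcas. Of those, Marlins beat Sharks.

Yes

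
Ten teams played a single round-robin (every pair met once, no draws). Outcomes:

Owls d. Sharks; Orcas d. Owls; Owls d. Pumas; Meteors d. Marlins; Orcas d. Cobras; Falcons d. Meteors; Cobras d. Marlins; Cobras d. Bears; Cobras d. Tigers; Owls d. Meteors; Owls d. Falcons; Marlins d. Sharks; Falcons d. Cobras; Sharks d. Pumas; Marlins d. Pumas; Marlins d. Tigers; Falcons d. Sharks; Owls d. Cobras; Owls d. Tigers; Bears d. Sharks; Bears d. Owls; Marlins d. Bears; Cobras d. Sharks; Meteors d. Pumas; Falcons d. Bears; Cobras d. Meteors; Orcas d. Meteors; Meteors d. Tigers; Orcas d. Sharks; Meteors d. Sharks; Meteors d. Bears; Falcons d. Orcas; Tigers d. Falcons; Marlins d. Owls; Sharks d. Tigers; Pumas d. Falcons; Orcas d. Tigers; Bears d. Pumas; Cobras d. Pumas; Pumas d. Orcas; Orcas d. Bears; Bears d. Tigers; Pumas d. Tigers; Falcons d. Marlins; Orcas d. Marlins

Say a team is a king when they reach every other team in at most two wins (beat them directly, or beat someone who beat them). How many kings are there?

6

Tigers cannot reach Pumas, Owls in two steps.
Pumas reaches everyone (king).
Falcons reaches everyone (king).
Meteors cannot reach Cobras in two steps.
Bears cannot reach Marlins in two steps.
Owls reaches everyone (king).
Marlins reaches everyone (king).
Cobras reaches everyone (king).
Orcas reaches everyone (king).
Sharks cannot reach Meteors, Bears, Owls, Marlins, Cobras in two steps.
Kings: Pumas, Falcons, Owls, Marlins, Cobras, Orcas — 6.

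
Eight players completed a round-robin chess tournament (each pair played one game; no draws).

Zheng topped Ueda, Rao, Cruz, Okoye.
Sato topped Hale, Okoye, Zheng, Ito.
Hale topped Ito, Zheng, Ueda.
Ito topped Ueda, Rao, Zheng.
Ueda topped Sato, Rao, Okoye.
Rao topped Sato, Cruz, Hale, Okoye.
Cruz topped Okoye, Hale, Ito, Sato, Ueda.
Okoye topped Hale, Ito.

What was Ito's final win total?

3

Ito's results: beat Rao, Zheng, Ueda; lost to Okoye, Sato, Hale, Cruz.
That is 3 wins.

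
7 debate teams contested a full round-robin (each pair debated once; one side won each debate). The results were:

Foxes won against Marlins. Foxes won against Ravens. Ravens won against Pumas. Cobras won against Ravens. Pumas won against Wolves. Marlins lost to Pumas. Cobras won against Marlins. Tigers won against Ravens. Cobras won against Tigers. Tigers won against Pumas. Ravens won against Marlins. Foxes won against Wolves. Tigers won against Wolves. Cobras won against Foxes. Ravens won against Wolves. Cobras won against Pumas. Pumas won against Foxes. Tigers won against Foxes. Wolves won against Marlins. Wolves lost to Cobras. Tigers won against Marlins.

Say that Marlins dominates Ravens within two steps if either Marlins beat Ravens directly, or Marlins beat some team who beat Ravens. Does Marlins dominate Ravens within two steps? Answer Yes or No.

Marlins did not beat Ravens directly.
Marlins beat no one, so there is no intermediate team.

No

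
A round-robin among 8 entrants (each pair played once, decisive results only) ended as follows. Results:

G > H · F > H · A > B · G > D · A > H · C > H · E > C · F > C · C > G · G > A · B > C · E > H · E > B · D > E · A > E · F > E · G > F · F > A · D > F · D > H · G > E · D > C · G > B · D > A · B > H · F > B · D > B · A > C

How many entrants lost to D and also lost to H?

0

D beat: A, B, C, E, F, H.
H beat: no one.
No one was beaten by both.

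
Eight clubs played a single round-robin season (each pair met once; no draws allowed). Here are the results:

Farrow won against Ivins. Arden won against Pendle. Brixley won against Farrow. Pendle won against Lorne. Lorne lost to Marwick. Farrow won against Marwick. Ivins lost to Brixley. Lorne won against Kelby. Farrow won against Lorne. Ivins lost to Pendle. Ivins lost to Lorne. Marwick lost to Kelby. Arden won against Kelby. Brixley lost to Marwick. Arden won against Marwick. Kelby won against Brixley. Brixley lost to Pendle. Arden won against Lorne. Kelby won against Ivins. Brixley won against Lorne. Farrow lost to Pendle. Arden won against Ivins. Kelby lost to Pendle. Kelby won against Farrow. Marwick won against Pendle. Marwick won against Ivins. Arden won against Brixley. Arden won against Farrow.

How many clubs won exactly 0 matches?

Win totals: Kelby 4, Ivins 0, Arden 7, Marwick 4, Brixley 3, Farrow 3, Pendle 5, Lorne 2.
Exactly 0: Ivins — 1 club.

1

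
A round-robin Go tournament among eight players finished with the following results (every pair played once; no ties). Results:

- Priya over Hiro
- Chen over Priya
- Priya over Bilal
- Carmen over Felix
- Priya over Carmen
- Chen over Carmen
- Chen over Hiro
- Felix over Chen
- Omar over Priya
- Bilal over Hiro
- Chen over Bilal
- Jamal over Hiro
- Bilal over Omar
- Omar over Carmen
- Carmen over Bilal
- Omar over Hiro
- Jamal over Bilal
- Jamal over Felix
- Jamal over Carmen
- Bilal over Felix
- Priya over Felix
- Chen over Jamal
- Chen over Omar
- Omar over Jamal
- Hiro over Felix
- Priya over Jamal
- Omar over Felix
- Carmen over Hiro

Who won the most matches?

Win totals: Jamal 4, Bilal 3, Carmen 3, Hiro 1, Priya 5, Felix 1, Omar 5, Chen 6.
Chen leads with 6 wins (next highest: 5).

Chen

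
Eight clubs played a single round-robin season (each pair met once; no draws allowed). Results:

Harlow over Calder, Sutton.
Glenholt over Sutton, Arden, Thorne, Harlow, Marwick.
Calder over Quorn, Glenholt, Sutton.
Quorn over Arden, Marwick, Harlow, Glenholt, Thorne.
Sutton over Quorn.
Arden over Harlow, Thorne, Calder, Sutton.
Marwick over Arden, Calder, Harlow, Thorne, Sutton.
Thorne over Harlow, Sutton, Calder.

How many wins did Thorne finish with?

3

Thorne's results: beat Harlow, Sutton, Calder; lost to Marwick, Quorn, Arden, Glenholt.
That is 3 wins.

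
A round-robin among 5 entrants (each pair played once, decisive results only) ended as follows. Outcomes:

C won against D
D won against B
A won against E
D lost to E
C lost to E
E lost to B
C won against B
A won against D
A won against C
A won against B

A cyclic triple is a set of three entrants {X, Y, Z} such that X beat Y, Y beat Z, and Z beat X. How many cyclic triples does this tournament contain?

Win totals: A 4, B 1, C 2, D 1, E 2.
An entrant with w wins dominates both others in C(w,2) triples; summing gives 6 + 0 + 1 + 0 + 1 = 8 transitive triples.
Total triples C(5,3) = 10, so cyclic triples = 10 − 8 = 2.

2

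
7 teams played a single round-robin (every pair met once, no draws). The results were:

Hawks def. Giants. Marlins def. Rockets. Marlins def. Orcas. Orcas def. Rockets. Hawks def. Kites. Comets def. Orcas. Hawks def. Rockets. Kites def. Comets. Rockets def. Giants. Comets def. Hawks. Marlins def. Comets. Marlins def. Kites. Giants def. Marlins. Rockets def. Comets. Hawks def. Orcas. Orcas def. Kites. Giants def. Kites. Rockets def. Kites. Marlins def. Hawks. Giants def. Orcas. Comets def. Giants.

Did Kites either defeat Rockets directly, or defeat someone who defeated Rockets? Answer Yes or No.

Kites did not beat Rockets directly.
Kites beat Comets, but each of them lost to Rockets. No two-step path.

No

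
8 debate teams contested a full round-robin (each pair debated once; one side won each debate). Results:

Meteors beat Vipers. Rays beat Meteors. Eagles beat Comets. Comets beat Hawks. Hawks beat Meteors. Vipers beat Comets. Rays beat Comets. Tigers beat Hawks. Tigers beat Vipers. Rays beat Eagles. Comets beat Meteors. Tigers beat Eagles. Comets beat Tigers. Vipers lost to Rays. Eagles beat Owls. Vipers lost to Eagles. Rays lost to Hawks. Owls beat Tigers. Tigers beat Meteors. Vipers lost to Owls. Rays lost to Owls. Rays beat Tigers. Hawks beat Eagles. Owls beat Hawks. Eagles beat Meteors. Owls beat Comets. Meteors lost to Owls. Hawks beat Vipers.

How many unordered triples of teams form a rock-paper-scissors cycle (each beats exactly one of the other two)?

Win totals: Meteors 1, Comets 3, Owls 6, Eagles 4, Tigers 4, Hawks 4, Vipers 1, Rays 5.
A team with w wins dominates both others in C(w,2) triples; summing gives 0 + 3 + 15 + 6 + 6 + 6 + 0 + 10 = 46 transitive triples.
Total triples C(8,3) = 56, so cyclic triples = 56 − 46 = 10.

10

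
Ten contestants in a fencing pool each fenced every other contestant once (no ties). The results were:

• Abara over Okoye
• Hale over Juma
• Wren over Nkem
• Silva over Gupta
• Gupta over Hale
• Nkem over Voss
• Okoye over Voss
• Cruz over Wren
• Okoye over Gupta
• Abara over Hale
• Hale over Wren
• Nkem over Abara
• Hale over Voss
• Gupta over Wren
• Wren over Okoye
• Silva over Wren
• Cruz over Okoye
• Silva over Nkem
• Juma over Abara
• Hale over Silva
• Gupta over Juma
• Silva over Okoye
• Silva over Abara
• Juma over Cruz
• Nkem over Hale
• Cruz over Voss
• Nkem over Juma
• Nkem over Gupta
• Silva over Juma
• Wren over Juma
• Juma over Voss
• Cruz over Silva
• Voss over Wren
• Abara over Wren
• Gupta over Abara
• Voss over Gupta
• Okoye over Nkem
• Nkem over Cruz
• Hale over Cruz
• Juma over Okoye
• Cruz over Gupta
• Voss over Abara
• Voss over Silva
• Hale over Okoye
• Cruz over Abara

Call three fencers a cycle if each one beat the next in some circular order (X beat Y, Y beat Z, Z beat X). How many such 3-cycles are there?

Win totals: Abara 3, Hale 6, Juma 4, Gupta 4, Okoye 3, Wren 3, Cruz 6, Silva 6, Nkem 6, Voss 4.
A fencer with w wins dominates both others in C(w,2) triples; summing gives 3 + 15 + 6 + 6 + 3 + 3 + 15 + 15 + 15 + 6 = 87 transitive triples.
Total triples C(10,3) = 120, so cyclic triples = 120 − 87 = 33.

33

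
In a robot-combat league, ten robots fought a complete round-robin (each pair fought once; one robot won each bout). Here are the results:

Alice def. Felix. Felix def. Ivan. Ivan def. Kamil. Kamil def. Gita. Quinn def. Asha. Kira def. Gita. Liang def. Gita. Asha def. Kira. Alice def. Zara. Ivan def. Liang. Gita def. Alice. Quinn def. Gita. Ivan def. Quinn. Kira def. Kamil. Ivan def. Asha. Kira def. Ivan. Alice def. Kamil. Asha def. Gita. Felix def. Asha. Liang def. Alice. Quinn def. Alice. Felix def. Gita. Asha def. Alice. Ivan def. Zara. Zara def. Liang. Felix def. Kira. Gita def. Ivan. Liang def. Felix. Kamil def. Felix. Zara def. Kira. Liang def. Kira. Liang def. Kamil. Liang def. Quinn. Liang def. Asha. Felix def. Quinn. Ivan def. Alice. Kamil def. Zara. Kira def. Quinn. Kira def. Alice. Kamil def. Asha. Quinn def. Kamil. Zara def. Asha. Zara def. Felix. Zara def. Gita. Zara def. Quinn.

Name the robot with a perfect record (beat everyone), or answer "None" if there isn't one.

Highest win total is Liang with 7 (out of 9 possible).
Liang lost to Zara, Ivan, so no robot went undefeated.

None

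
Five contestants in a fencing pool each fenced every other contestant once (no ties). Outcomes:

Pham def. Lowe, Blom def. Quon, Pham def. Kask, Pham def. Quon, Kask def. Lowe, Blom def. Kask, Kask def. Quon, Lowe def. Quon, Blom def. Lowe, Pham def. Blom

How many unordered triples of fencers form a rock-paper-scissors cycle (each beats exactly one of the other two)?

Win totals: Lowe 1, Quon 0, Pham 4, Blom 3, Kask 2.
A fencer with w wins dominates both others in C(w,2) triples; summing gives 0 + 0 + 6 + 3 + 1 = 10 transitive triples.
Total triples C(5,3) = 10, so cyclic triples = 10 − 10 = 0.

0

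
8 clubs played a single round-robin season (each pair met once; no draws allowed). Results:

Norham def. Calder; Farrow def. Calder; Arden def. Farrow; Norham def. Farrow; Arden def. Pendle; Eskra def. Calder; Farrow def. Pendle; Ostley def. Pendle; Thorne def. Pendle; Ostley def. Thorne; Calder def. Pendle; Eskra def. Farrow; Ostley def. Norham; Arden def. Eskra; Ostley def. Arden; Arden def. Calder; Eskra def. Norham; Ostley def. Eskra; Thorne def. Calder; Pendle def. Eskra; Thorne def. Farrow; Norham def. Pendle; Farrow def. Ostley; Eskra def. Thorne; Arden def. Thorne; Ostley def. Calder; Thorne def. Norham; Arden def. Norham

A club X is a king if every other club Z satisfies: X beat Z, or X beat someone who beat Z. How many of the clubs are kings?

3

Eskra cannot reach Arden in two steps.
Arden reaches everyone (king).
Farrow reaches everyone (king).
Pendle cannot reach Arden, Ostley in two steps.
Ostley reaches everyone (king).
Calder cannot reach Arden, Farrow, Ostley, Norham, Thorne in two steps.
Norham cannot reach Arden, Thorne in two steps.
Thorne cannot reach Arden in two steps.
Kings: Arden, Farrow, Ostley — 3.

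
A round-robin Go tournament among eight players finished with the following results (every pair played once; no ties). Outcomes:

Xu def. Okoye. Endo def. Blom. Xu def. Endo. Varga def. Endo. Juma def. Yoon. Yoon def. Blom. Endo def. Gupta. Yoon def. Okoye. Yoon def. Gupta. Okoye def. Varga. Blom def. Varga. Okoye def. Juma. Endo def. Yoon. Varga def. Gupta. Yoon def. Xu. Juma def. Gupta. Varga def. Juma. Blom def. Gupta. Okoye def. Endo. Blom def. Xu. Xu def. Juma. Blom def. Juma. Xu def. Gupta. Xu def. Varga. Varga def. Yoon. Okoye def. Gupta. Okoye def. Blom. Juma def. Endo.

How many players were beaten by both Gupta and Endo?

Gupta beat: no one.
Endo beat: Gupta, Yoon, Blom.
No one was beaten by both.

0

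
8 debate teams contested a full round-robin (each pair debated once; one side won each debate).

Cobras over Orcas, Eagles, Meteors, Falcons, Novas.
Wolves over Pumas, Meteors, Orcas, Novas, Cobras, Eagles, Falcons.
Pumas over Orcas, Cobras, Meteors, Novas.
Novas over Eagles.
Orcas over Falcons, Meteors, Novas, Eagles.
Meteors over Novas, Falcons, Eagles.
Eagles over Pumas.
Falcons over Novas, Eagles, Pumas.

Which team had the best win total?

Wolves

Win totals: Orcas 4, Cobras 5, Wolves 7, Falcons 3, Pumas 4, Eagles 1, Meteors 3, Novas 1.
Wolves leads with 7 wins (next highest: 5).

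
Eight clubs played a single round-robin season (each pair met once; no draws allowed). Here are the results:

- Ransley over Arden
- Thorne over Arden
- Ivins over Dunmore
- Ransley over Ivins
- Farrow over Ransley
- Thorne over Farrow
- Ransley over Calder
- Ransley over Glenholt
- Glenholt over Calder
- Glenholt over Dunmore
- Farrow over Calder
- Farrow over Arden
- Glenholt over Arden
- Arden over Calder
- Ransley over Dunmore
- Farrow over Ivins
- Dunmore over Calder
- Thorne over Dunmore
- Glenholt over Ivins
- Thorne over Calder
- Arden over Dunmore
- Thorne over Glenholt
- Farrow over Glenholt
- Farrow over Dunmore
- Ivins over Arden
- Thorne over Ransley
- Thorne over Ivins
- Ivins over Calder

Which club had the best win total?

Thorne

Win totals: Thorne 7, Calder 0, Farrow 6, Dunmore 1, Arden 2, Ivins 3, Glenholt 4, Ransley 5.
Thorne leads with 7 wins (next highest: 6).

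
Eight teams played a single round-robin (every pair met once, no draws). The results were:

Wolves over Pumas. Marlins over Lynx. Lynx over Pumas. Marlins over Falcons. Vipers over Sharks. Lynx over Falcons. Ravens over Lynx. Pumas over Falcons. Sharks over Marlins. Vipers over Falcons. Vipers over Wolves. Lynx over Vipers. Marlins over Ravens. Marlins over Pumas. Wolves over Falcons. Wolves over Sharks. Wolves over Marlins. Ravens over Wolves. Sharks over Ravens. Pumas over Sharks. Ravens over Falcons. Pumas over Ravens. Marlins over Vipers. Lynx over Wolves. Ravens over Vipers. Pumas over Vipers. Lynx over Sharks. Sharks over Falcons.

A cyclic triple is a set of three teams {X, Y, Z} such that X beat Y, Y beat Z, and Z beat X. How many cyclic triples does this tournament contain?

Win totals: Lynx 5, Pumas 4, Marlins 5, Wolves 4, Ravens 4, Falcons 0, Sharks 3, Vipers 3.
A team with w wins dominates both others in C(w,2) triples; summing gives 10 + 6 + 10 + 6 + 6 + 0 + 3 + 3 = 44 transitive triples.
Total triples C(8,3) = 56, so cyclic triples = 56 − 44 = 12.

12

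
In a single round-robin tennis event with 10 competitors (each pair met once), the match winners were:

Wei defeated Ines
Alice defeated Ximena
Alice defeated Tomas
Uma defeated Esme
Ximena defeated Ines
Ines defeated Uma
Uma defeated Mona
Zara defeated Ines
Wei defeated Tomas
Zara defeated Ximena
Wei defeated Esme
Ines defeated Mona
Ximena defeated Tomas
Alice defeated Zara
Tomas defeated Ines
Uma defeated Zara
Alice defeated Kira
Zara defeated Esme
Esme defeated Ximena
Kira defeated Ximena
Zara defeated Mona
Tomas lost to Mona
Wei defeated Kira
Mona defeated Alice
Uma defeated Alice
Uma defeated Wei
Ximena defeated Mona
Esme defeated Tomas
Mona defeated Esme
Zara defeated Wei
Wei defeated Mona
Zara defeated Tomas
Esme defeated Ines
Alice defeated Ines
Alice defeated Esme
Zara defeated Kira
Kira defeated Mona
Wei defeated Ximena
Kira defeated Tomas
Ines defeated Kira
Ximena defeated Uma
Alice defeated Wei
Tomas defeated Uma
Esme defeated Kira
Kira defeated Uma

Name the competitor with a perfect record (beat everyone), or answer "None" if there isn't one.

None

Highest win total is Zara with 7 (out of 9 possible).
Zara lost to Uma, Alice, so no competitor went undefeated.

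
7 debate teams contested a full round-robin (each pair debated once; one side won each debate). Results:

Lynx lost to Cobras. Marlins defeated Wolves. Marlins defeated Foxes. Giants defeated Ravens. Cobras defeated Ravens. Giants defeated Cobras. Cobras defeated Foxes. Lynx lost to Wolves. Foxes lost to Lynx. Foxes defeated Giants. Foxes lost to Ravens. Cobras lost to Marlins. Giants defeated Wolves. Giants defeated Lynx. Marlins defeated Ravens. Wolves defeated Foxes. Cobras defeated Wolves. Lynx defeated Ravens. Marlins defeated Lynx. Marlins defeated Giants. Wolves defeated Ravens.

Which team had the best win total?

Win totals: Marlins 6, Foxes 1, Giants 4, Ravens 1, Cobras 4, Lynx 2, Wolves 3.
Marlins leads with 6 wins (next highest: 4).

Marlins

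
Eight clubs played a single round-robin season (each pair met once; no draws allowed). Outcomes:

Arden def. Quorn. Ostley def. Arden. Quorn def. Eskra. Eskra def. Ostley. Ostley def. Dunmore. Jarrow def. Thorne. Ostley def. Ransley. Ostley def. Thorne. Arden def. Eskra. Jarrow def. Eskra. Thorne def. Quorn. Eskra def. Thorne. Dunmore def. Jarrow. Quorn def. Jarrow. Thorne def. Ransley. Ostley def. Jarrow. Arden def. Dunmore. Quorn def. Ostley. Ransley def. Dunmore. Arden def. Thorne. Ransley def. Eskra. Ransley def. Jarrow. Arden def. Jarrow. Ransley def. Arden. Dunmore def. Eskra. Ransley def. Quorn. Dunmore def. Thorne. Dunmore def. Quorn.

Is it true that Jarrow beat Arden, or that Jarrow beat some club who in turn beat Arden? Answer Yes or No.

No

Jarrow did not beat Arden directly.
Jarrow beat Thorne, Eskra, but each of them lost to Arden. No two-step path.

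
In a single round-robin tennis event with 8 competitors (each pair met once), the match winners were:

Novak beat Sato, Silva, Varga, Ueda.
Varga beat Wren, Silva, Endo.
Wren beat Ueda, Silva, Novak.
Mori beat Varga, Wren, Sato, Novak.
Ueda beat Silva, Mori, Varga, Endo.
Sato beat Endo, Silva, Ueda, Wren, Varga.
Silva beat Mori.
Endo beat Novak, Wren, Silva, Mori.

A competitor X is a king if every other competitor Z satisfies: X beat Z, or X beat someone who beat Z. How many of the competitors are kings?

Sato reaches everyone (king).
Novak reaches everyone (king).
Endo reaches everyone (king).
Silva cannot reach Endo, Ueda in two steps.
Mori reaches everyone (king).
Wren reaches everyone (king).
Varga cannot reach Sato in two steps.
Ueda reaches everyone (king).
Kings: Sato, Novak, Endo, Mori, Wren, Ueda — 6.

6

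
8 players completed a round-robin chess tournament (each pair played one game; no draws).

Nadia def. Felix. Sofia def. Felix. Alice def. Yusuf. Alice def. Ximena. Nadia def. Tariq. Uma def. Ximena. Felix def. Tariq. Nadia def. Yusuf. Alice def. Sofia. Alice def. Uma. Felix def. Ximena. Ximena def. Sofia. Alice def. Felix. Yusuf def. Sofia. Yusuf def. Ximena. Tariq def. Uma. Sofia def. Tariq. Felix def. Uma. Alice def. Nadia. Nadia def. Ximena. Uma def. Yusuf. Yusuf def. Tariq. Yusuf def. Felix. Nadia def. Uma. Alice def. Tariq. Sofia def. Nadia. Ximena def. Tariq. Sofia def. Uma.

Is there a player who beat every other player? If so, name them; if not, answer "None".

Alice has 7 wins out of 7 opponents — a perfect record.

Alice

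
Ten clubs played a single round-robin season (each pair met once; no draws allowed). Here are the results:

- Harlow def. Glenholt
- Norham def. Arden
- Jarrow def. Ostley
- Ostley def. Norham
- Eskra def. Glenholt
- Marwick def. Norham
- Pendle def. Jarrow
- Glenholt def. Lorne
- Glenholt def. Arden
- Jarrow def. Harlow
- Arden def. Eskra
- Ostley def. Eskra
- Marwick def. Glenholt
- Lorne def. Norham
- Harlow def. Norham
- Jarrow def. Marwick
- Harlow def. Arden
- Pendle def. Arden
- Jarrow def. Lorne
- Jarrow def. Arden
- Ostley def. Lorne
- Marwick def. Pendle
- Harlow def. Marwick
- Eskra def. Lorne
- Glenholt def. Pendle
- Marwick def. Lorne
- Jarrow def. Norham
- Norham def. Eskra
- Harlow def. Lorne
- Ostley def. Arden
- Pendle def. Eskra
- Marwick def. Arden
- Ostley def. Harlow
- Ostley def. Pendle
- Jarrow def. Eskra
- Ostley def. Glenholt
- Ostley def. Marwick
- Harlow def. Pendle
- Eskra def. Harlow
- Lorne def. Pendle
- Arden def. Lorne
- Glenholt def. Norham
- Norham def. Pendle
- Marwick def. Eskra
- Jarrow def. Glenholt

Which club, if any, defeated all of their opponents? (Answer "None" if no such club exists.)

Highest win total is Ostley with 8 (out of 9 possible).
Ostley lost to Jarrow, so no club went undefeated.

None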